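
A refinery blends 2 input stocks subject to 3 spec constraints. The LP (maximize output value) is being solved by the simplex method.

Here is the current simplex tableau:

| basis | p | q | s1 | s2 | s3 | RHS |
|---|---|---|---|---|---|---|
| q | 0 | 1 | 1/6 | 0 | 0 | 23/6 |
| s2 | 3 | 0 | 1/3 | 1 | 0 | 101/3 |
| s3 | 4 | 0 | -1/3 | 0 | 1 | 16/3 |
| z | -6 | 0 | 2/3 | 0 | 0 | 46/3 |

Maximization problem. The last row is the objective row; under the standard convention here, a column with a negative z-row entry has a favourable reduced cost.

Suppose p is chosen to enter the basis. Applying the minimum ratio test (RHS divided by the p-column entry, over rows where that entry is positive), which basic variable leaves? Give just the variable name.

s3

Ratios: row 1 (q): entry 0 ≤ 0, skip; row 2 (s2): (101/3)/3 = 101/9; row 3 (s3): (16/3)/4 = 4/3.
Minimum ratio 4/3 is in the s3 row, so s3 leaves.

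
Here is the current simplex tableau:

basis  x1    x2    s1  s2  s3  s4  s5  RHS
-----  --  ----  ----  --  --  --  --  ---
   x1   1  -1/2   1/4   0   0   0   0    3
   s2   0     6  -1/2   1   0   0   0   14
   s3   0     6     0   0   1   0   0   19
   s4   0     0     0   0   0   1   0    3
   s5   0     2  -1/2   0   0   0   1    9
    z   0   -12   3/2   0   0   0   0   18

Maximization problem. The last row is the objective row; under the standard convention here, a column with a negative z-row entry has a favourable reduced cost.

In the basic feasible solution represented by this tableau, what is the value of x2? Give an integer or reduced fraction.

0

x2 is nonbasic (not in the basis column), so its value in the current BFS is 0.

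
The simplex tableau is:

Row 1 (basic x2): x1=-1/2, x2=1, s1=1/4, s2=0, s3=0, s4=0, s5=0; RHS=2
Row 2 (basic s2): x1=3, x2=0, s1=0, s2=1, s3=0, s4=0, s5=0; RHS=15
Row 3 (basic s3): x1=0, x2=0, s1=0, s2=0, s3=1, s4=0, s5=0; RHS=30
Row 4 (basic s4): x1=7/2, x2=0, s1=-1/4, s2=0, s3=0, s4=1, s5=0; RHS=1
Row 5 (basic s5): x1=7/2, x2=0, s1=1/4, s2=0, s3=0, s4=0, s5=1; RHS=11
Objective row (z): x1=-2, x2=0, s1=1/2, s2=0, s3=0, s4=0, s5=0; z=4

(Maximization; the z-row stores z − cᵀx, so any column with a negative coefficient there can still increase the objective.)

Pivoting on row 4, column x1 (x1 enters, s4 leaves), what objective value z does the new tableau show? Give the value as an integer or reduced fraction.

32/7

Minimum ratio for x1: 1/(7/2) = 2/7.
z changes by −(z-row coeff of x1)·ratio = −(-2)·(2/7) = 4/7.
New z = 4 + (4/7) = 32/7.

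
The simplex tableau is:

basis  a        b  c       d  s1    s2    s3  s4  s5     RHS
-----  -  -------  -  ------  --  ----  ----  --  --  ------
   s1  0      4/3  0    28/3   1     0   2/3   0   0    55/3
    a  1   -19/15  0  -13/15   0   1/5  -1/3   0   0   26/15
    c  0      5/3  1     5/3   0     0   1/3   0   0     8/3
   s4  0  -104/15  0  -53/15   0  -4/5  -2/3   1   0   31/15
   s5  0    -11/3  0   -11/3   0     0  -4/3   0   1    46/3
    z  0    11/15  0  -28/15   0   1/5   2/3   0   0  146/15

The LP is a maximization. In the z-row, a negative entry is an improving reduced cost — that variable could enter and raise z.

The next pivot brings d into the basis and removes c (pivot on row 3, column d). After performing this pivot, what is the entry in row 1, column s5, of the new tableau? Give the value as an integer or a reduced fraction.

0

Pivot element is row 3, column d: 5/3.
Normalize row 3: new (row 3, s5) = 0/(5/3) = 0.
row 1 ← row 1 − (28/3)·(new row 3): 0 − (28/3)·0 = 0.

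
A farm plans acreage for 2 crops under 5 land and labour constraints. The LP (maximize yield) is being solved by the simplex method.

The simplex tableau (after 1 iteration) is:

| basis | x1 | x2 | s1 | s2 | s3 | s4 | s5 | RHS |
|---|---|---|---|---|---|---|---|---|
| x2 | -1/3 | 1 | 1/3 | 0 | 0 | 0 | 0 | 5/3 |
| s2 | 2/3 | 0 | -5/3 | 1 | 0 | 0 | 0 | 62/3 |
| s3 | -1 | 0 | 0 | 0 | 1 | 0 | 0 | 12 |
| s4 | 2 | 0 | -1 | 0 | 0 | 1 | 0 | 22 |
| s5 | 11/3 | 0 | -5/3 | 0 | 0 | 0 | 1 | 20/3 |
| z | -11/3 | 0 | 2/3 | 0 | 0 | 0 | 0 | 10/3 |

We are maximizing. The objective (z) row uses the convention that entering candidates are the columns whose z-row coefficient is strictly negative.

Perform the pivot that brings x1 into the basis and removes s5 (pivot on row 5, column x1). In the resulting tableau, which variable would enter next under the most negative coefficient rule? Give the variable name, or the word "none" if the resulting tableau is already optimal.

Pivot element 11/3. New z-row = old z-row − (-11/3)·(row 5/(11/3)).
Updated z-row coefficients: x1: 0, x2: 0, s1: -1, s2: 0, s3: 0, s4: 0, s5: 1.
The most negative is -1 in column s1, so s1 would enter next.

s1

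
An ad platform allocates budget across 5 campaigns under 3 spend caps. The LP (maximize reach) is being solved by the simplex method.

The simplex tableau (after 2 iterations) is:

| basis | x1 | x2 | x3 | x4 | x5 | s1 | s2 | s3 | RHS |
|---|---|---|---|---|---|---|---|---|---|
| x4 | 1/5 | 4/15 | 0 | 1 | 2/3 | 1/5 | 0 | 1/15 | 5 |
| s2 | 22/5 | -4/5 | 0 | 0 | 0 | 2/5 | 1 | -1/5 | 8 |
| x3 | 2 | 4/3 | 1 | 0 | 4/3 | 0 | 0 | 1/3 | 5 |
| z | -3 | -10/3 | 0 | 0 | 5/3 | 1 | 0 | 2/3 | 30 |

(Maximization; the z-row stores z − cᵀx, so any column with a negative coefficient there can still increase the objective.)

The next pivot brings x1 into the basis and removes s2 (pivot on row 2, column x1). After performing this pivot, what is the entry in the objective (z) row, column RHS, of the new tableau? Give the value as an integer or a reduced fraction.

Pivot element is row 2, column x1: 22/5.
Normalize row 2: new (row 2, RHS) = 8/(22/5) = 20/11.
z-row ← z-row − (-3)·(new row 2): 30 − (-3)·(20/11) = 390/11.

390/11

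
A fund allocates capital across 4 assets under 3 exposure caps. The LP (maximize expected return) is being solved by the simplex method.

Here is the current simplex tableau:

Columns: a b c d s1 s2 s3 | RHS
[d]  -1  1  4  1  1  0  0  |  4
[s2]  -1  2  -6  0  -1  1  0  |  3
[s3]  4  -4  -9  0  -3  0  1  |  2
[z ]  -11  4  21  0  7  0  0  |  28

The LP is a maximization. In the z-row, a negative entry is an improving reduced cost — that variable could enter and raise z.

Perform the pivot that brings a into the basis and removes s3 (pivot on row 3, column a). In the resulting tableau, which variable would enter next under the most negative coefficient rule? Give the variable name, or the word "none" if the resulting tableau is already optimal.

Pivot element 4. New z-row = old z-row − (-11)·(row 3/4).
Updated z-row coefficients: a: 0, b: -7, c: -15/4, d: 0, s1: -5/4, s2: 0, s3: 11/4.
The most negative is -7 in column b, so b would enter next.

b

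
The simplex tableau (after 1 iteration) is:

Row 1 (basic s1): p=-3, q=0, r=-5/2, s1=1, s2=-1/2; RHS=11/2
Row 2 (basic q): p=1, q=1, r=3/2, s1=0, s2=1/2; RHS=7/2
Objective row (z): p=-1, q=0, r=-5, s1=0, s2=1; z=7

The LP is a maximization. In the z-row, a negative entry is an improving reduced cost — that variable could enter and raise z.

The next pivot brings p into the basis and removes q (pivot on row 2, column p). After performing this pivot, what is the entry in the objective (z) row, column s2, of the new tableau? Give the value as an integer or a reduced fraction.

Pivot element is row 2, column p: 1.
Normalize row 2: new (row 2, s2) = (1/2)/1 = 1/2.
z-row ← z-row − (-1)·(new row 2): 1 − (-1)·(1/2) = 3/2.

3/2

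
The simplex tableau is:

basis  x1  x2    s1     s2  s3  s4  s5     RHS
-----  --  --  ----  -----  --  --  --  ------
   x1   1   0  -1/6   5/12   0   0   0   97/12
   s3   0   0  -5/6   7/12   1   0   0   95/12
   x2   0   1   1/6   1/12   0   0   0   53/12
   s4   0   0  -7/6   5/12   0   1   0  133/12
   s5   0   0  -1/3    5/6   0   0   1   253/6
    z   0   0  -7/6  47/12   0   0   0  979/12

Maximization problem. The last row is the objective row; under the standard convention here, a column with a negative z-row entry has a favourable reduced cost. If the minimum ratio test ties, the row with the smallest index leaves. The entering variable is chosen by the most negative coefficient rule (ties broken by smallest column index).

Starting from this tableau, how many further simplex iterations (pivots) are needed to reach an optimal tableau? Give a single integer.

1

pivot: s1 in, x2 out → z = 225/2
No improving column remains; optimal.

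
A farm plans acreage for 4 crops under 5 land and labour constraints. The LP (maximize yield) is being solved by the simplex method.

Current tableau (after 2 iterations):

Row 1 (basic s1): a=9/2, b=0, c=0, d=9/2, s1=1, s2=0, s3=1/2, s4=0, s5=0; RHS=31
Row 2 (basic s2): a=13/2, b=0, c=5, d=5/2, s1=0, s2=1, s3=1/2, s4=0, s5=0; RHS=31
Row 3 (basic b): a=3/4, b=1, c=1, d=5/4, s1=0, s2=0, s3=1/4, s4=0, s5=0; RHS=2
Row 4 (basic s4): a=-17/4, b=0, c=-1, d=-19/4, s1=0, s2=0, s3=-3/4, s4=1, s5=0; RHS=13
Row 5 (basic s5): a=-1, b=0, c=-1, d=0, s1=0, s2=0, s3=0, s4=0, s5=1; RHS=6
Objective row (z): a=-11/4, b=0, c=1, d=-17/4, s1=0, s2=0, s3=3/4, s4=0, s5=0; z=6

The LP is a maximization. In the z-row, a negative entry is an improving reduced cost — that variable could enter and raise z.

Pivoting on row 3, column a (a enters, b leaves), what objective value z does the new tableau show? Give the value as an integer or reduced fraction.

Minimum ratio for a: 2/(3/4) = 8/3.
z changes by −(z-row coeff of a)·ratio = −(-11/4)·(8/3) = 22/3.
New z = 6 + (22/3) = 40/3.

40/3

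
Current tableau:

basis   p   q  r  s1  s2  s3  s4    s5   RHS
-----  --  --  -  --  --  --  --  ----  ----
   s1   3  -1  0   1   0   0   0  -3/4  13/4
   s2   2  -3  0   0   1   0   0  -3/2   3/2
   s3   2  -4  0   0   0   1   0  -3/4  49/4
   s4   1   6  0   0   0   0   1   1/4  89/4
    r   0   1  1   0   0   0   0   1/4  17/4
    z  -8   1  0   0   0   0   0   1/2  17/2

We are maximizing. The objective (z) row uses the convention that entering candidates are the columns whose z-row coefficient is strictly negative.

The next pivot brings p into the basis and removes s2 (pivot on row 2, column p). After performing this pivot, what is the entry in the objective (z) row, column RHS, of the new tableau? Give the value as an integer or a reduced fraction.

Pivot element is row 2, column p: 2.
Normalize row 2: new (row 2, RHS) = (3/2)/2 = 3/4.
z-row ← z-row − (-8)·(new row 2): 17/2 − (-8)·(3/4) = 29/2.

29/2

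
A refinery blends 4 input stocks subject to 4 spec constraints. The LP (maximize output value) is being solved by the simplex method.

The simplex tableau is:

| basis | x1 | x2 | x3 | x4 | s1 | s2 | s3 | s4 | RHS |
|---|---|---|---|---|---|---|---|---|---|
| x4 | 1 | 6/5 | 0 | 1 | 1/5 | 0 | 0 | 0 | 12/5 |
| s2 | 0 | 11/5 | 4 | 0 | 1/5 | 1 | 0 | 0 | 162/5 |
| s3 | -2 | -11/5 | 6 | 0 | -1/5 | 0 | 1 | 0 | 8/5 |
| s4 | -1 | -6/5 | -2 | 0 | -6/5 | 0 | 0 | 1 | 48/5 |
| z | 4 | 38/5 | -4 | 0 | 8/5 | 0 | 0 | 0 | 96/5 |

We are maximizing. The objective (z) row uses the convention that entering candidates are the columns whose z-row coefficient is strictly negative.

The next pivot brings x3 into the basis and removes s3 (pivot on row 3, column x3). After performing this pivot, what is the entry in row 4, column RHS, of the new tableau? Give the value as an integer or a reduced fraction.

152/15

Pivot element is row 3, column x3: 6.
Normalize row 3: new (row 3, RHS) = (8/5)/6 = 4/15.
row 4 ← row 4 − (-2)·(new row 3): 48/5 − (-2)·(4/15) = 152/15.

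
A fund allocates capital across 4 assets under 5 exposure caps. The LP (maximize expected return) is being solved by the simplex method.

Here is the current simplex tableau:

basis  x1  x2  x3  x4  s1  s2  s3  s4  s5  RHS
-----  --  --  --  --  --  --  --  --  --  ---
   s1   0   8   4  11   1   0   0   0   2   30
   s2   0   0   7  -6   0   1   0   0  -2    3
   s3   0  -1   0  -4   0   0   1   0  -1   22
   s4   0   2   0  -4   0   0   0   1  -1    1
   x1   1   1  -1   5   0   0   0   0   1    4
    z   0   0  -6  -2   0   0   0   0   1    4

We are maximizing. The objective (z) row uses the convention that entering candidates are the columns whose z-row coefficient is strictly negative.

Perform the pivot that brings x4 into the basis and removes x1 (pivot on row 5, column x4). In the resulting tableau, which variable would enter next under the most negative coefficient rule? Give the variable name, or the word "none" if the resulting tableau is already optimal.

Pivot element 5. New z-row = old z-row − (-2)·(row 5/5).
Updated z-row coefficients: x1: 2/5, x2: 2/5, x3: -32/5, x4: 0, s1: 0, s2: 0, s3: 0, s4: 0, s5: 7/5.
The most negative is -32/5 in column x3, so x3 would enter next.

x3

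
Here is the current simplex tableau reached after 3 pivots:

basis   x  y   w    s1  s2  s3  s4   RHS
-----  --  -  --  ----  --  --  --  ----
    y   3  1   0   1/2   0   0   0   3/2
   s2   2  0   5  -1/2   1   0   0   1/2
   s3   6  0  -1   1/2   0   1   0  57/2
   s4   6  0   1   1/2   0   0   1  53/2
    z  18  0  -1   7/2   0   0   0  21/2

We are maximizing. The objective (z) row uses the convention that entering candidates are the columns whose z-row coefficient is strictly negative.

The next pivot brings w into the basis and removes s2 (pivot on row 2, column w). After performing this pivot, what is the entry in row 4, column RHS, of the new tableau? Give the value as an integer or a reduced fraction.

132/5

Pivot element is row 2, column w: 5.
Normalize row 2: new (row 2, RHS) = (1/2)/5 = 1/10.
row 4 ← row 4 − 1·(new row 2): 53/2 − 1·(1/10) = 132/5.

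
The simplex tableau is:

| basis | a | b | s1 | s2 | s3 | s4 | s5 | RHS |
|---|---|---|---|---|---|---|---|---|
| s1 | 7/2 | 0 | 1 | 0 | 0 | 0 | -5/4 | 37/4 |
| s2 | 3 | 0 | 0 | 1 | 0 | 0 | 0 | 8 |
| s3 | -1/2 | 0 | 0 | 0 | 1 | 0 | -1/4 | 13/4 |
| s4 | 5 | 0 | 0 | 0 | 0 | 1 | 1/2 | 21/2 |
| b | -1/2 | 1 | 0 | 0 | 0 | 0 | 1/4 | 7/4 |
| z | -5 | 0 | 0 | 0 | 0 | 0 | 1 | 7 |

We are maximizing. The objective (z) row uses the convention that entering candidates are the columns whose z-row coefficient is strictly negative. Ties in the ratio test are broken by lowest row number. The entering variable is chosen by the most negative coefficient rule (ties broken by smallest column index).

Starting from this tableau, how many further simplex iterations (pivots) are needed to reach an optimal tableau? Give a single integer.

pivot: a in, s4 out → z = 35/2
No improving column remains; optimal.

1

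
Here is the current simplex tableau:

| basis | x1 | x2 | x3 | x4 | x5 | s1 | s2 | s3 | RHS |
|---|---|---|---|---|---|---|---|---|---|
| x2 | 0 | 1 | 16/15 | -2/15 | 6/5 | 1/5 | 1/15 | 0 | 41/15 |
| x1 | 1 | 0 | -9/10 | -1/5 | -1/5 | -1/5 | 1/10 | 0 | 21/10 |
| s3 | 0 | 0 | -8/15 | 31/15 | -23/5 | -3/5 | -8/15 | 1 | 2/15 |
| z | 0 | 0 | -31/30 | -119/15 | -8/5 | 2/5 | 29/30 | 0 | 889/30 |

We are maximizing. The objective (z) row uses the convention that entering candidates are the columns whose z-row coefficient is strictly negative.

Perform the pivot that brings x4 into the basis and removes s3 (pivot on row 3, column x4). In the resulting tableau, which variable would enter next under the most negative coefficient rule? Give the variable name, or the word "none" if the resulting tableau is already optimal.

Pivot element 31/15. New z-row = old z-row − (-119/15)·(row 3/(31/15)).
Updated z-row coefficients: x1: 0, x2: 0, x3: -191/62, x4: 0, x5: -597/31, s1: -59/31, s2: -67/62, s3: 119/31.
The most negative is -597/31 in column x5, so x5 would enter next.

x5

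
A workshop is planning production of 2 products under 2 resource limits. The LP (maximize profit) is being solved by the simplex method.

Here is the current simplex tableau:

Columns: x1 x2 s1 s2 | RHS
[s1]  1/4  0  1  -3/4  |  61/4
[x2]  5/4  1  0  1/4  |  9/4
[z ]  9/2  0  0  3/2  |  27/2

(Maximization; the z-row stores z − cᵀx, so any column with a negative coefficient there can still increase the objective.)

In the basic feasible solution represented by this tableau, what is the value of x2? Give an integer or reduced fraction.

x2 is basic (row 2); its value is the RHS of that row: 9/4.

9/4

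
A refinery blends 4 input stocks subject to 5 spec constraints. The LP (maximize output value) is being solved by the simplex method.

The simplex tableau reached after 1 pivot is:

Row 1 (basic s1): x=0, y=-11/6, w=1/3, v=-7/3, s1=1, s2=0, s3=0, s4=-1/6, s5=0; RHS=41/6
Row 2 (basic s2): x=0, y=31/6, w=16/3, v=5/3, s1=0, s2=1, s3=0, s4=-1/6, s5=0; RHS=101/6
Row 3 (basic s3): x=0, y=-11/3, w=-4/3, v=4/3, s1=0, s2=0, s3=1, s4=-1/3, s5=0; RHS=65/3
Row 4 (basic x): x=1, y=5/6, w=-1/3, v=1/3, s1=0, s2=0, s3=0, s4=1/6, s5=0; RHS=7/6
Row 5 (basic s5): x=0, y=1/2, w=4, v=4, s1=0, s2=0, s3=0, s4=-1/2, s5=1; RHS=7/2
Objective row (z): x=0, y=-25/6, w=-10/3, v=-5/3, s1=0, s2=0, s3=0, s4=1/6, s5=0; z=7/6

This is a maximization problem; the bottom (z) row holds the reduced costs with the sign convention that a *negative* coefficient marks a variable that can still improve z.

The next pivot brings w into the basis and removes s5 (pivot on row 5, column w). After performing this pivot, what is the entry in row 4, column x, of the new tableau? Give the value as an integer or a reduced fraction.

1

Pivot element is row 5, column w: 4.
Normalize row 5: new (row 5, x) = 0/4 = 0.
row 4 ← row 4 − (-1/3)·(new row 5): 1 − (-1/3)·0 = 1.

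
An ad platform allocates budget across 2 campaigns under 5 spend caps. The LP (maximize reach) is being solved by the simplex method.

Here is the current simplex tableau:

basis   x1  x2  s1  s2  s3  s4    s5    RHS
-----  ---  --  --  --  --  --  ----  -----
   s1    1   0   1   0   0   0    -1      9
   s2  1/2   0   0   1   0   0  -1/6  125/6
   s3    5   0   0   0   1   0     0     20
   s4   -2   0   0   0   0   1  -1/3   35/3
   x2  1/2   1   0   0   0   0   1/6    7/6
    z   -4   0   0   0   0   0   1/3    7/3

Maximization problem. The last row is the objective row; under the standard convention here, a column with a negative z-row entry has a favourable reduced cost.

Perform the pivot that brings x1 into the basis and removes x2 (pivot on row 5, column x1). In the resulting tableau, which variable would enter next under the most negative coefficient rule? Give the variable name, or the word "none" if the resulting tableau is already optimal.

Pivot element 1/2. New z-row = old z-row − (-4)·(row 5/(1/2)).
Updated z-row coefficients: x1: 0, x2: 8, s1: 0, s2: 0, s3: 0, s4: 0, s5: 5/3.
No coefficient is strictly negative; the tableau after this pivot is optimal.

none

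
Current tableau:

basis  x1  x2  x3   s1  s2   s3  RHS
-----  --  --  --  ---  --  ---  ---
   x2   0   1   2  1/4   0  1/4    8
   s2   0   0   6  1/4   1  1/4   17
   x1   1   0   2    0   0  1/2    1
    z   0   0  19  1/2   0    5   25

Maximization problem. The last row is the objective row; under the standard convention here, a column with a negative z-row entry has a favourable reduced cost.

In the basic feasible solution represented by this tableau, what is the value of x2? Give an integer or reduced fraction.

x2 is basic (row 1); its value is the RHS of that row: 8.

8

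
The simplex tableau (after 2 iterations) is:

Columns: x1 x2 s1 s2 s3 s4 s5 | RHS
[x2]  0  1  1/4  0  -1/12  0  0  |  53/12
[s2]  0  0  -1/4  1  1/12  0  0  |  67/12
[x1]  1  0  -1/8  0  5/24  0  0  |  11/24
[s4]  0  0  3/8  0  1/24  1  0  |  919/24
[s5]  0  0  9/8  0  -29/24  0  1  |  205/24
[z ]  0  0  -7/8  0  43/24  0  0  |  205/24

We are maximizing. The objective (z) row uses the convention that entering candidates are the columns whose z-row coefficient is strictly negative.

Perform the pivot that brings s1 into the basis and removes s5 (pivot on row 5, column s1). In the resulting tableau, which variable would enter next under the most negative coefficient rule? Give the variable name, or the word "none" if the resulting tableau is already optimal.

Pivot element 9/8. New z-row = old z-row − (-7/8)·(row 5/(9/8)).
Updated z-row coefficients: x1: 0, x2: 0, s1: 0, s2: 0, s3: 23/27, s4: 0, s5: 7/9.
No coefficient is strictly negative; the tableau after this pivot is optimal.

none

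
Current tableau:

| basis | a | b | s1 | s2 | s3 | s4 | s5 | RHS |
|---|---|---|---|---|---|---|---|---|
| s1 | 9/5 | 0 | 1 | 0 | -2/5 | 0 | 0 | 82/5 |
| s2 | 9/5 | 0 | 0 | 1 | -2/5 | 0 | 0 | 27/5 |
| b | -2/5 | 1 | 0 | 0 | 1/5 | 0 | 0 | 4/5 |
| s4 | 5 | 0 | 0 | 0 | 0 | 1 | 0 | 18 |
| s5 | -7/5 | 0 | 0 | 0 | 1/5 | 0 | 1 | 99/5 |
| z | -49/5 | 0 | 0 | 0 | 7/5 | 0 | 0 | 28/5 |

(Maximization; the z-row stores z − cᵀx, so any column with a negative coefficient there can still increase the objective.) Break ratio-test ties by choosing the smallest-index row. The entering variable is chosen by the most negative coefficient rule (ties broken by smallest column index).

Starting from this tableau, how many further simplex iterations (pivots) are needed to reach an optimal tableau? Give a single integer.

pivot: a in, s2 out → z = 35
pivot: s3 in, s4 out → z = 371/10
No improving column remains; optimal.

2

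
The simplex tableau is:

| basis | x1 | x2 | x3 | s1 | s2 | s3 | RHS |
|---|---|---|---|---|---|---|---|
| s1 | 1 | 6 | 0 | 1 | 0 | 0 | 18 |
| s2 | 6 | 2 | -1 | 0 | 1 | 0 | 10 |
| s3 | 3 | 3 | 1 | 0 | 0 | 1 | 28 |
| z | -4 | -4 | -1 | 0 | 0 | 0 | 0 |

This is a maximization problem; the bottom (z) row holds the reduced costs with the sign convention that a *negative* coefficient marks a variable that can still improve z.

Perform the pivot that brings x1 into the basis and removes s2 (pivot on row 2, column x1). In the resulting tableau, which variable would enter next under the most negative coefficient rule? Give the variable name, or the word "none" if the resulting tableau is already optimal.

Pivot element 6. New z-row = old z-row − (-4)·(row 2/6).
Updated z-row coefficients: x1: 0, x2: -8/3, x3: -5/3, s1: 0, s2: 2/3, s3: 0.
The most negative is -8/3 in column x2, so x2 would enter next.

x2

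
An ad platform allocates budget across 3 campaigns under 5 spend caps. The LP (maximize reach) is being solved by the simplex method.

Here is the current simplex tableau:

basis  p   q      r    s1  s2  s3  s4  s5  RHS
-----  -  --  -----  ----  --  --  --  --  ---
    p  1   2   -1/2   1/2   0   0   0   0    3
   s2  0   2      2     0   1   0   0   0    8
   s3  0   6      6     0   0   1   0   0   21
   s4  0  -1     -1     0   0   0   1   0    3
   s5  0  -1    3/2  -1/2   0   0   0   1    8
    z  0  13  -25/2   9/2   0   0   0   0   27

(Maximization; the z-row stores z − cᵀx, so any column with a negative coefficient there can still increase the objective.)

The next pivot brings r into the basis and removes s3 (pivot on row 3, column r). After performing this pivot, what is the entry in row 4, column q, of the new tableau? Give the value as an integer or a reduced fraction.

0

Pivot element is row 3, column r: 6.
Normalize row 3: new (row 3, q) = 6/6 = 1.
row 4 ← row 4 − (-1)·(new row 3): -1 − (-1)·1 = 0.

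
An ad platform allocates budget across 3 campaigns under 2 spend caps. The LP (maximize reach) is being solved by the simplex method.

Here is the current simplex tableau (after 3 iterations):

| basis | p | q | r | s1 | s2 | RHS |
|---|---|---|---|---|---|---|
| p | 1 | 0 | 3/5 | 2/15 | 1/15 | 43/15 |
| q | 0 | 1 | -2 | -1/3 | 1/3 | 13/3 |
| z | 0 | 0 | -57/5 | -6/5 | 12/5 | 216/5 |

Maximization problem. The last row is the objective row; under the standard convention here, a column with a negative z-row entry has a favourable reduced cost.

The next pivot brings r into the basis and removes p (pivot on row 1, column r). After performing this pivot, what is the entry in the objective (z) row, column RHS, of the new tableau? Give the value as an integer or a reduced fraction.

293/3

Pivot element is row 1, column r: 3/5.
Normalize row 1: new (row 1, RHS) = (43/15)/(3/5) = 43/9.
z-row ← z-row − (-57/5)·(new row 1): 216/5 − (-57/5)·(43/9) = 293/3.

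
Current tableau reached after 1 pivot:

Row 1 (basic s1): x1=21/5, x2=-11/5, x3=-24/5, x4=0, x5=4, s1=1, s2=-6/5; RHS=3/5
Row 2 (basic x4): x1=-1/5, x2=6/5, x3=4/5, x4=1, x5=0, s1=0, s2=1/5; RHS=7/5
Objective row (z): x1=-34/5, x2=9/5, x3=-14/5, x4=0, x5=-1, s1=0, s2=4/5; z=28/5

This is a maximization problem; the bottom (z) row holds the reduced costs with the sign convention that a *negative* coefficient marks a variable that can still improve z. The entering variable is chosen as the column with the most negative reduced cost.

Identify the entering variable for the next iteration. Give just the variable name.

Objective-row coefficients: x1: -34/5, x2: 9/5, x3: -14/5, x4: 0, x5: -1, s1: 0, s2: 4/5.
The most negative is -34/5 in column x1, so x1 enters.

x1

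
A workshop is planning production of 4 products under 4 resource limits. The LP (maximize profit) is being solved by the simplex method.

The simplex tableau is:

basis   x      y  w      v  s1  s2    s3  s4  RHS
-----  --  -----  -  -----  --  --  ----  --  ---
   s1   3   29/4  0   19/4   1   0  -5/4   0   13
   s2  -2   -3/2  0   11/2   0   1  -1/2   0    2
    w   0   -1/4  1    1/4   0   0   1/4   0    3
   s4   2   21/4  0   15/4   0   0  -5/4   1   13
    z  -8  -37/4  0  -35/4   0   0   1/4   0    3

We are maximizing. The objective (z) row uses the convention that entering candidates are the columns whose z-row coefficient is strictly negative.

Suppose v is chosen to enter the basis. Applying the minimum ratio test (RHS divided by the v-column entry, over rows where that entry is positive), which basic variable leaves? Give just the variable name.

Ratios: row 1 (s1): 13/(19/4) = 52/19; row 2 (s2): 2/(11/2) = 4/11; row 3 (w): 3/(1/4) = 12; row 4 (s4): 13/(15/4) = 52/15.
Minimum ratio 4/11 is in the s2 row, so s2 leaves.

s2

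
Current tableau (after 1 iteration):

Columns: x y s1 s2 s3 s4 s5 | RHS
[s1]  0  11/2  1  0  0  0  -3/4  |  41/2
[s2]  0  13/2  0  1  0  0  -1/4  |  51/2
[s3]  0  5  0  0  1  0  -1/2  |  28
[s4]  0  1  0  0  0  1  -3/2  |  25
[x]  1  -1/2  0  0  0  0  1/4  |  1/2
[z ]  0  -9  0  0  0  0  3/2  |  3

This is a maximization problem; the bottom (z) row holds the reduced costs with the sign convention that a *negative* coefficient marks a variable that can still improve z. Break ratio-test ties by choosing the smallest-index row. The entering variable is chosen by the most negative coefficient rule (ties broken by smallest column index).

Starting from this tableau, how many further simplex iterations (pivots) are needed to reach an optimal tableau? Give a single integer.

1

pivot: y in, s1 out → z = 402/11
No improving column remains; optimal.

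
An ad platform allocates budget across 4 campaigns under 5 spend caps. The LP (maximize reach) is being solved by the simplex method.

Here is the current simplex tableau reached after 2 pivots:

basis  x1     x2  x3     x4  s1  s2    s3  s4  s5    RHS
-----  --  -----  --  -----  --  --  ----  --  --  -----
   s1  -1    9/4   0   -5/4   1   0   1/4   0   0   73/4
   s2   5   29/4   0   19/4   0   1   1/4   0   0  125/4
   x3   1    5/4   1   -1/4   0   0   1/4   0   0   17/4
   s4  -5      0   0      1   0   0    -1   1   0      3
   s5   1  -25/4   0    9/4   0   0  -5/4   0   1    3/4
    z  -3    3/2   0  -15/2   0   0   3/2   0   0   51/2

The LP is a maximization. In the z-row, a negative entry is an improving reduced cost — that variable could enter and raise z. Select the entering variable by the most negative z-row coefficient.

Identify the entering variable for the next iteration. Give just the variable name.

x4

Objective-row coefficients: x1: -3, x2: 3/2, x3: 0, x4: -15/2, s1: 0, s2: 0, s3: 3/2, s4: 0, s5: 0.
The most negative is -15/2 in column x4, so x4 enters.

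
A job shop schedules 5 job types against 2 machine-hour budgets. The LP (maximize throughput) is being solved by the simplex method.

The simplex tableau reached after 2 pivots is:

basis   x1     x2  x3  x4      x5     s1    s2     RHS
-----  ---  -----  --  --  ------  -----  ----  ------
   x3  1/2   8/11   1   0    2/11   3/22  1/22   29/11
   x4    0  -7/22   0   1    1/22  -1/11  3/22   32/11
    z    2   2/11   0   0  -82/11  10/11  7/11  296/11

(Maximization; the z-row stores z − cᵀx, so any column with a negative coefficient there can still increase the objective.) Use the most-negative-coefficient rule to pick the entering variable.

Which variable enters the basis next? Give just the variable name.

x5

Objective-row coefficients: x1: 2, x2: 2/11, x3: 0, x4: 0, x5: -82/11, s1: 10/11, s2: 7/11.
The most negative is -82/11 in column x5, so x5 enters.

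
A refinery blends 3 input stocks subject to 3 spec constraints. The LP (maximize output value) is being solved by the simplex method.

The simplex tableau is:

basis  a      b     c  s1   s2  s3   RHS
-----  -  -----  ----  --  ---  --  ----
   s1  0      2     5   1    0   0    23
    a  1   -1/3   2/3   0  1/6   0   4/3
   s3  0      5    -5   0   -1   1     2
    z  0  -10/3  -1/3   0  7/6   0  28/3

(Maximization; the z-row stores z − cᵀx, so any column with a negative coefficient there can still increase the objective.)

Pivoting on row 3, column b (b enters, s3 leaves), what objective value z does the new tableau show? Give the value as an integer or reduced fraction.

Minimum ratio for b: 2/5 = 2/5.
z changes by −(z-row coeff of b)·ratio = −(-10/3)·(2/5) = 4/3.
New z = 28/3 + (4/3) = 32/3.

32/3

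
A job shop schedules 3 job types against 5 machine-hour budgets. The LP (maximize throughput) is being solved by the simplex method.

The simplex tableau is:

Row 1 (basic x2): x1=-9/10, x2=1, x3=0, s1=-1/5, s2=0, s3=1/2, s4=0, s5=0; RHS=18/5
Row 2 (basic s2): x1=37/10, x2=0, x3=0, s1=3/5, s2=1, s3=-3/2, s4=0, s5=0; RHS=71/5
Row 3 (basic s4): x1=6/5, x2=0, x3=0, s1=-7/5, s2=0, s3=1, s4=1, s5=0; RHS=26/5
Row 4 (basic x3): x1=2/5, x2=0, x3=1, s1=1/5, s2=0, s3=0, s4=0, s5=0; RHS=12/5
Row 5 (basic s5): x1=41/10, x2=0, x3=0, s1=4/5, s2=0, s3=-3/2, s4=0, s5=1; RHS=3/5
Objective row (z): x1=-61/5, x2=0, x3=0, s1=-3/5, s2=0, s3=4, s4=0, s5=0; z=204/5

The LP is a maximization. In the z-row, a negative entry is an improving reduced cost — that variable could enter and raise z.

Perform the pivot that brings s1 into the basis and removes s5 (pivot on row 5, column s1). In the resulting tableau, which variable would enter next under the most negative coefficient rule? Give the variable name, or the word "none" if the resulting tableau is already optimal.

Pivot element 4/5. New z-row = old z-row − (-3/5)·(row 5/(4/5)).
Updated z-row coefficients: x1: -73/8, x2: 0, x3: 0, s1: 0, s2: 0, s3: 23/8, s4: 0, s5: 3/4.
The most negative is -73/8 in column x1, so x1 would enter next.

x1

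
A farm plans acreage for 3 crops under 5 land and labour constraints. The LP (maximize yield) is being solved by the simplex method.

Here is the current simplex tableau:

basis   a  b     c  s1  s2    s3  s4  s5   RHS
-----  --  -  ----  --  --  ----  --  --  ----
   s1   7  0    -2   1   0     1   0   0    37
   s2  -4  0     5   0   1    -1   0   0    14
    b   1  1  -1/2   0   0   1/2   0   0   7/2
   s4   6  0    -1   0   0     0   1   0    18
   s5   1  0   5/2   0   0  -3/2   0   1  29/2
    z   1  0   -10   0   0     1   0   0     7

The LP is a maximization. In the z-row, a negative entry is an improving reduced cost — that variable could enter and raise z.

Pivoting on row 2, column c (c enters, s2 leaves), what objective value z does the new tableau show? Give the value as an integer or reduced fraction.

35

Minimum ratio for c: 14/5 = 14/5.
z changes by −(z-row coeff of c)·ratio = −(-10)·(14/5) = 28.
New z = 7 + 28 = 35.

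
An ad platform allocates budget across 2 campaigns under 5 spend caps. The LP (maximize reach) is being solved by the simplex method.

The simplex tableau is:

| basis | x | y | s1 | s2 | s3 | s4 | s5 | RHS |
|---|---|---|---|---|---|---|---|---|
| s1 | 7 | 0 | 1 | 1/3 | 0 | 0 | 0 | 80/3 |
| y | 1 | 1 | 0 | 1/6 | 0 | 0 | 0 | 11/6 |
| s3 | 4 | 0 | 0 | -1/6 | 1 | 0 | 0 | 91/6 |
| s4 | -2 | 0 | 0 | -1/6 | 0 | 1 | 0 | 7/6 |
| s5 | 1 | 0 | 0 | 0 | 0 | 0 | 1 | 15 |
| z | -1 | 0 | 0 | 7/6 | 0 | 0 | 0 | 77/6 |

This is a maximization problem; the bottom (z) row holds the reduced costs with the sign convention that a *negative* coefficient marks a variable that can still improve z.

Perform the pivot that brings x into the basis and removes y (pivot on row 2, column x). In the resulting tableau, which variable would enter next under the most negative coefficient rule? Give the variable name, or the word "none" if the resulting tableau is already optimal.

none

Pivot element 1. New z-row = old z-row − (-1)·(row 2/1).
Updated z-row coefficients: x: 0, y: 1, s1: 0, s2: 4/3, s3: 0, s4: 0, s5: 0.
No coefficient is strictly negative; the tableau after this pivot is optimal.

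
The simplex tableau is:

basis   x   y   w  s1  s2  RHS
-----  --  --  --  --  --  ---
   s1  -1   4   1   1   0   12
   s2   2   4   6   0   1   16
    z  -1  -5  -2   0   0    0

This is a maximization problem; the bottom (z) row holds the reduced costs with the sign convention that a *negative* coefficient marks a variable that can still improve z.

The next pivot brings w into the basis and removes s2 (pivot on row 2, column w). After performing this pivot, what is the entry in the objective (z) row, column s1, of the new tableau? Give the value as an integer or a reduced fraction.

0

Pivot element is row 2, column w: 6.
Normalize row 2: new (row 2, s1) = 0/6 = 0.
z-row ← z-row − (-2)·(new row 2): 0 − (-2)·0 = 0.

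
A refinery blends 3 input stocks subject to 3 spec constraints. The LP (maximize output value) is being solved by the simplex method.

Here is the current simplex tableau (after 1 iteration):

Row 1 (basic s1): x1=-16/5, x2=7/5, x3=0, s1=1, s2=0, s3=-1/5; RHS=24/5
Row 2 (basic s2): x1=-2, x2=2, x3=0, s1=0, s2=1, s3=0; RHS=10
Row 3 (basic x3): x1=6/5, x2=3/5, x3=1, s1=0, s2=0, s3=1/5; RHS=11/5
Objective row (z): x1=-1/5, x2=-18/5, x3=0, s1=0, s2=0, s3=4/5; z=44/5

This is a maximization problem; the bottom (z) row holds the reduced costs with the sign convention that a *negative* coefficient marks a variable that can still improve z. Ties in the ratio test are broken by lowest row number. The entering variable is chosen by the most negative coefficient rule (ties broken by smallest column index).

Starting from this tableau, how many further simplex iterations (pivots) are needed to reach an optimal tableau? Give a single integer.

2

pivot: x2 in, s1 out → z = 148/7
pivot: x1 in, x3 out → z = 389/18
No improving column remains; optimal.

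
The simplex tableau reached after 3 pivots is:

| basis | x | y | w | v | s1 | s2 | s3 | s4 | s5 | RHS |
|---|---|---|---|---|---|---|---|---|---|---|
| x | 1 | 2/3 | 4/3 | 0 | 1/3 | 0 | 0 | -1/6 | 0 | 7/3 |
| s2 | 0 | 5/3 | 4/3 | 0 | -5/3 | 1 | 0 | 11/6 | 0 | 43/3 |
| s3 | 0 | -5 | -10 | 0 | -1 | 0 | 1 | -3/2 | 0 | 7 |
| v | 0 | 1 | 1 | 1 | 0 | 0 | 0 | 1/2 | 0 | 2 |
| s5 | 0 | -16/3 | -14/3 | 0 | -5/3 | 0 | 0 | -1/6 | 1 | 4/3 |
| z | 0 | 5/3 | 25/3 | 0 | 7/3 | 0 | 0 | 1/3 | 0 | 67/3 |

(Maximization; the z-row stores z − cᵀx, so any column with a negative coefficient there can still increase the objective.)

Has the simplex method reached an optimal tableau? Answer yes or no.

yes

No objective-row coefficient is strictly negative, so no entering variable exists; the tableau is optimal.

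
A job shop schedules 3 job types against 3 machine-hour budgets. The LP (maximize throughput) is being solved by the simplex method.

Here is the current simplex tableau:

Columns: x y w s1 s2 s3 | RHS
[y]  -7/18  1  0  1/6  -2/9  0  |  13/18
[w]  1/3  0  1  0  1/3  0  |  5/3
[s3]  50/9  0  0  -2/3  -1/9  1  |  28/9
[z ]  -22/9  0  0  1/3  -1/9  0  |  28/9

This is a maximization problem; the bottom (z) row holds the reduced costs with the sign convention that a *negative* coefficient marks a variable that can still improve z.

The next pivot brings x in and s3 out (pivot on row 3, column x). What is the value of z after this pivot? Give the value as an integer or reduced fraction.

112/25

Minimum ratio for x: (28/9)/(50/9) = 14/25.
z changes by −(z-row coeff of x)·ratio = −(-22/9)·(14/25) = 308/225.
New z = 28/9 + (308/225) = 112/25.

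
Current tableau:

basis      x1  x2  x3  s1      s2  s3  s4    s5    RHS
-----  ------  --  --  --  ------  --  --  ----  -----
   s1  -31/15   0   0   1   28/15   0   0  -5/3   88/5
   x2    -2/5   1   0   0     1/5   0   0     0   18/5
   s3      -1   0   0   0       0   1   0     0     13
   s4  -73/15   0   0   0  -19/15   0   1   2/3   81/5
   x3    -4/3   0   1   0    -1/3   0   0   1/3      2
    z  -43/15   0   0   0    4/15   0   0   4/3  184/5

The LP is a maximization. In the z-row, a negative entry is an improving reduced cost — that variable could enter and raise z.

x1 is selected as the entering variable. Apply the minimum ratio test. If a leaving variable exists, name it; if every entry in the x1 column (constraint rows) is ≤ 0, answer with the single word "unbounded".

x1-column entries: row 1: -31/15, row 2: -2/5, row 3: -1, row 4: -73/15, row 5: -4/3. All ≤ 0, so x1 can increase without bound; the LP is unbounded in this direction.

unbounded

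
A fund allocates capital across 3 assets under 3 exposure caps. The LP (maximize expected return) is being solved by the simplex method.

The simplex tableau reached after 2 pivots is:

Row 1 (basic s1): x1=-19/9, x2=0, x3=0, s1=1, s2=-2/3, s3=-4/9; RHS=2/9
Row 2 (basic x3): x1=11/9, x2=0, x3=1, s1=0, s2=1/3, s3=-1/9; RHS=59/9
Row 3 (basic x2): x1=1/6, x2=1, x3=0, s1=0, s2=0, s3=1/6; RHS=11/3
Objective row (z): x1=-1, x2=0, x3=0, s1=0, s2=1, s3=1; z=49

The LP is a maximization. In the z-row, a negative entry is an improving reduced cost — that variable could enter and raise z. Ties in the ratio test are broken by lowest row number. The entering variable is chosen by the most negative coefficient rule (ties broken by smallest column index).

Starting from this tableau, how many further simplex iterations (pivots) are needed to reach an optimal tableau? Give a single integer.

pivot: x1 in, x3 out → z = 598/11
No improving column remains; optimal.

1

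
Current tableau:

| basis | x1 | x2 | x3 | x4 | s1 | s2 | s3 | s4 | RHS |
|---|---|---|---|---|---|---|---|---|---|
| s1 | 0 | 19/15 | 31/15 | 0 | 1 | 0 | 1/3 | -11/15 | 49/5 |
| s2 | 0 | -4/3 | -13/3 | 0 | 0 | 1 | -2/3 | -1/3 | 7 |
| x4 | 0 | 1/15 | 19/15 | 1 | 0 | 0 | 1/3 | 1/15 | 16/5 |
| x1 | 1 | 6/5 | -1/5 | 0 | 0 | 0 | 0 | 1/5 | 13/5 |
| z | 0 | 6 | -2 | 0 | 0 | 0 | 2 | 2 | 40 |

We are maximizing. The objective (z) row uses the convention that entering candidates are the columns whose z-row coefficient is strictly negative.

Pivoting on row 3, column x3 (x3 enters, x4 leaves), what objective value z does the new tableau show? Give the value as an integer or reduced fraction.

856/19

Minimum ratio for x3: (16/5)/(19/15) = 48/19.
z changes by −(z-row coeff of x3)·ratio = −(-2)·(48/19) = 96/19.
New z = 40 + (96/19) = 856/19.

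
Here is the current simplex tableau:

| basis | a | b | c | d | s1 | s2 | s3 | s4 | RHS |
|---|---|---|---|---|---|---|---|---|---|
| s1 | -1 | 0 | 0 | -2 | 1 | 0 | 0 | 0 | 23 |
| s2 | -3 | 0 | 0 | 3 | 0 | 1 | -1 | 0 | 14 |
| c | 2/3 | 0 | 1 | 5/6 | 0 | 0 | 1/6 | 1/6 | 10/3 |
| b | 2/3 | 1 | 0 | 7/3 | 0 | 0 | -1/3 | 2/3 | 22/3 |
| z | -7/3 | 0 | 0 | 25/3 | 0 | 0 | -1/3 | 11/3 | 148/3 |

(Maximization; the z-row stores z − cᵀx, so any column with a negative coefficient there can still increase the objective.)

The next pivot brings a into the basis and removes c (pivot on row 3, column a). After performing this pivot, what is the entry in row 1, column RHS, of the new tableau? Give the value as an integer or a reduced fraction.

Pivot element is row 3, column a: 2/3.
Normalize row 3: new (row 3, RHS) = (10/3)/(2/3) = 5.
row 1 ← row 1 − (-1)·(new row 3): 23 − (-1)·5 = 28.

28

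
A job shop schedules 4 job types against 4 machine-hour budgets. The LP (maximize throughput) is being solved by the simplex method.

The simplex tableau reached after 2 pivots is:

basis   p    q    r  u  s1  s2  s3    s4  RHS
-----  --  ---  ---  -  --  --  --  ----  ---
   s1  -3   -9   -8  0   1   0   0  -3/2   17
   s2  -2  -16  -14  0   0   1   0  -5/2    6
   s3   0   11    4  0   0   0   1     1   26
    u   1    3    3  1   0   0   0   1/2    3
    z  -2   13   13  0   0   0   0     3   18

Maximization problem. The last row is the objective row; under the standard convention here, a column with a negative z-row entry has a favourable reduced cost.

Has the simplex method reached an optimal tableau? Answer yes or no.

no

Column p has objective-row coefficient -2, which is negative; an improving pivot exists, so not yet optimal.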